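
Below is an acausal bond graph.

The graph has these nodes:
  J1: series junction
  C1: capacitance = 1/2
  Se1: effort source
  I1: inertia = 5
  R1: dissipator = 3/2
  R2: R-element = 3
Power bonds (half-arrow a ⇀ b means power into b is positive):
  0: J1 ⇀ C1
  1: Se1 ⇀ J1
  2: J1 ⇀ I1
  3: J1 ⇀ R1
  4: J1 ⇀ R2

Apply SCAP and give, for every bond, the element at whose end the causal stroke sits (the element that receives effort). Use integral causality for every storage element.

β1 stroke at J1  (Se1 fixes effort; stroke away)
β0 stroke at J1  (C1 outputs effort q/C1)
β2 stroke at I1  (prefer integral on I1)
β3 stroke at J1  (J1: bond 2 brought flow, rest push out)
β4 stroke at J1  (J1 flow already set via bond 2)

b0 |J1
b1 |J1
b2 |I1
b3 |J1
b4 |J1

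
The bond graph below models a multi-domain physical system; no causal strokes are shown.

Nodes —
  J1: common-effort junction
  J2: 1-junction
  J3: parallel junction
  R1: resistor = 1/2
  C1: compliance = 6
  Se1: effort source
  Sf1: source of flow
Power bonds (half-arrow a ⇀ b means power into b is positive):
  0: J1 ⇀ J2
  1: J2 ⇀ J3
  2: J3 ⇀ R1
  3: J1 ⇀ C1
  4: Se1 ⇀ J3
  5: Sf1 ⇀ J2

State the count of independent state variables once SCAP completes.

1  (C1 all integral)

#4 stroke at J3  (Se1: effort source, stroke at far end)
#5 stroke at Sf1  (Sf1 (Sf) sets flow on bond)
#0 stroke at J2  (common-f at J2 fixed by 5)
#1 stroke at J2  (common-f at J2 fixed by 5)
#2 stroke at R1  (common-e at J3 fixed by 4)
#3 stroke at J1  (J1 needs exactly one e-in)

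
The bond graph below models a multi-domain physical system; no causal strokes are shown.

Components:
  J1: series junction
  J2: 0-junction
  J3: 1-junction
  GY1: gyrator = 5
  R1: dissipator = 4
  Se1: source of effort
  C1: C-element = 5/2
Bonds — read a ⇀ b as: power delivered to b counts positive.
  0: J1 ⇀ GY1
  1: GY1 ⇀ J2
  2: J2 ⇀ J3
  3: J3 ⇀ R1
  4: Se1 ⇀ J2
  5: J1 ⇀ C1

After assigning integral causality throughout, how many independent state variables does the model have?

1  (C1 all integral)

bond 4 stroke→J2  (Se1: effort source, stroke at far end)
bond 1 stroke→GY1  (J2: bond 4 brought effort, rest push out)
bond 2 stroke→J3  (0-jn J2 has e-setter on 4)
bond 3 stroke→R1  (closing 1-jn rule on J3)
bond 0 stroke→GY1  (GY GY1: same side as bond 1)
bond 5 stroke→J1  (1-jn J1 has f-setter on 0)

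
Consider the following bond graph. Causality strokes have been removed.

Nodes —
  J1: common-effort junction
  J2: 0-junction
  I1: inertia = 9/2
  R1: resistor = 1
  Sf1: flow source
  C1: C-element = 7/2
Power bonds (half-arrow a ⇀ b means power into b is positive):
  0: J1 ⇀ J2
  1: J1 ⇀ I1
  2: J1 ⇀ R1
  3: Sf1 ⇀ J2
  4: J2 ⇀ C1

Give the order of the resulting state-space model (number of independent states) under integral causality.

2  (C1, I1 all integral)

bond 3 stroke at Sf1  (Sf1: flow source, stroke at near end)
bond 1 stroke at I1  (I1 integral (f out))
bond 4 stroke at J2  (C1: C, integral causality)
bond 0 stroke at J1  (J2: bond 4 brought effort, rest push out)
bond 2 stroke at R1  (0-jn J1 has e-setter on 0)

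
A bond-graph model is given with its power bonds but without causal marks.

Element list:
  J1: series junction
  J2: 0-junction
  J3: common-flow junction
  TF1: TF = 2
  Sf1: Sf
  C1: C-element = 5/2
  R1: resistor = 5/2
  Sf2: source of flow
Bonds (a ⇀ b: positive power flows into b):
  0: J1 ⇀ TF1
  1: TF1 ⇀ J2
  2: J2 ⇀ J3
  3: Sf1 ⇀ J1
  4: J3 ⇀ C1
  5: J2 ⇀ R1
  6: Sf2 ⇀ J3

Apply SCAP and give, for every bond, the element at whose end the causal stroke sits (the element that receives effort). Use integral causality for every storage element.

b0 |J1
b1 |TF1
b2 |J3
b3 |Sf1
b4 |J3
b5 |J2
b6 |Sf2

β3 stroke at Sf1  (Sf1 (Sf) sets flow on bond)
β6 stroke at Sf2  (source Sf2 imposes f)
β0 stroke at J1  (1-jn J1 has f-setter on 3)
β2 stroke at J3  (1-jn J3 has f-setter on 6)
β4 stroke at J3  (1-jn J3 has f-setter on 6)
β1 stroke at TF1  (TF1: transformer flips bond 0)
β5 stroke at J2  (J2: last free bond brings effort in)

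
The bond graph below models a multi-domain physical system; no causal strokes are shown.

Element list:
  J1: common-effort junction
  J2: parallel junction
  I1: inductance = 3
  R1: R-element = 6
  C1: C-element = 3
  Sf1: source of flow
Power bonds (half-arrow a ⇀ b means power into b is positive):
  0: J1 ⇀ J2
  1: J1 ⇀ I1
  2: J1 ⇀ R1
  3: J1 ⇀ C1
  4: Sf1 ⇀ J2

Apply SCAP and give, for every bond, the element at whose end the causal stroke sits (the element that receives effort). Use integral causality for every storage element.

bond 0 stroke at J2
bond 1 stroke at I1
bond 2 stroke at R1
bond 3 stroke at J1
bond 4 stroke at Sf1

bond 4 |Sf1  (Sf1 fixes flow; stroke at Sf1)
bond 0 |J2  (J2: last free bond brings effort in)
bond 1 |I1  (I1: I, integral causality)
bond 3 |J1  (C1: C, integral causality)
bond 2 |R1  (common-e at J1 fixed by 3)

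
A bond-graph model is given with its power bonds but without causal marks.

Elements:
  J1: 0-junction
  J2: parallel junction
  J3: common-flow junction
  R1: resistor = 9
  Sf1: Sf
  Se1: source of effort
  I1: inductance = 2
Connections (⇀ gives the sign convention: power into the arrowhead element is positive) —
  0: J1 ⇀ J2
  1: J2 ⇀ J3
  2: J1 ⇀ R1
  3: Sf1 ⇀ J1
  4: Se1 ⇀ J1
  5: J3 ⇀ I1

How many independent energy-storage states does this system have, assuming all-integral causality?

1  (I1 all integral)

bond 3 stroke→Sf1  (source Sf1 imposes f)
bond 4 stroke→J1  (source Se1 imposes e)
bond 0 stroke→J2  (0-jn J1 has e-setter on 4)
bond 2 stroke→R1  (J1: bond 4 brought effort, rest push out)
bond 1 stroke→J3  (0-jn J2 has e-setter on 0)
bond 5 stroke→I1  (J3 needs exactly one f-in)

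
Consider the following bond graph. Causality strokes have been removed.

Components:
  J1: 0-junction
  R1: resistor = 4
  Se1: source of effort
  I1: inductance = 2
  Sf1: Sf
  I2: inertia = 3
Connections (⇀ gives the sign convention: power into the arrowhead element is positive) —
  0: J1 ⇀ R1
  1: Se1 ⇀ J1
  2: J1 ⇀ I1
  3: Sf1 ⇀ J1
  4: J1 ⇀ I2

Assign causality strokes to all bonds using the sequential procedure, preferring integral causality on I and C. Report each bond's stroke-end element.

bond 1 |J1  (Se1: effort source, stroke at far end)
bond 3 |Sf1  (Sf1 (Sf) sets flow on bond)
bond 0 |R1  (common-e at J1 fixed by 1)
bond 2 |I1  (0-jn J1 has e-setter on 1)
bond 4 |I2  (common-e at J1 fixed by 1)

β0 →R1
β1 →J1
β2 →I1
β3 →Sf1
β4 →I2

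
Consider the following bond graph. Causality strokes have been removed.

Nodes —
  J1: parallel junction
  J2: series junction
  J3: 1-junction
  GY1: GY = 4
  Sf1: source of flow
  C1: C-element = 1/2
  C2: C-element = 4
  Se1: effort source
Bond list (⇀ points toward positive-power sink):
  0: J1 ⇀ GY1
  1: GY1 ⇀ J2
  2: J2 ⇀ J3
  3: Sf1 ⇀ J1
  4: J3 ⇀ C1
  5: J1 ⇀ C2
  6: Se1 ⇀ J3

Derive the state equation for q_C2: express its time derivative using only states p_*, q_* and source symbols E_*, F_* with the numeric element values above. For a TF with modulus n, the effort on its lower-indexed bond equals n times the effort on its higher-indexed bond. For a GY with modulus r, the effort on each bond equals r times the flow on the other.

bond 3 stroke→Sf1  (Sf1 (Sf) sets flow on bond)
bond 6 stroke→J3  (Se1: effort source, stroke at far end)
bond 4 stroke→J3  (C1: C, integral causality)
bond 2 stroke→J2  (J3 needs exactly one f-in)
bond 1 stroke→GY1  (closing 1-jn rule on J2)
bond 0 stroke→GY1  (through GY1, causality inverts; strokes same side of GY1)
bond 5 stroke→J1  (J1: last free bond brings effort in)

dq_C2/dt = E_Se1/4 + F_Sf1 - q_C1/2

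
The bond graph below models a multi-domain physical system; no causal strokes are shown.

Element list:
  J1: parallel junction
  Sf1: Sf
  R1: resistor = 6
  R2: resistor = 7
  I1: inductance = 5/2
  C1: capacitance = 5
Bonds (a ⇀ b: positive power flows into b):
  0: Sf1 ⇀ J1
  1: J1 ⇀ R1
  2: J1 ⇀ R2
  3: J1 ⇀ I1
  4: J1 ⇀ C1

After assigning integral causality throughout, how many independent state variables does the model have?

#0 stroke at Sf1  (Sf1: flow source, stroke at near end)
#3 stroke at I1  (I1 outputs flow p/I1)
#4 stroke at J1  (C1: C, integral causality)
#1 stroke at R1  (J1 effort already set via bond 4)
#2 stroke at R2  (0-jn J1 has e-setter on 4)

2  (C1, I1 all integral)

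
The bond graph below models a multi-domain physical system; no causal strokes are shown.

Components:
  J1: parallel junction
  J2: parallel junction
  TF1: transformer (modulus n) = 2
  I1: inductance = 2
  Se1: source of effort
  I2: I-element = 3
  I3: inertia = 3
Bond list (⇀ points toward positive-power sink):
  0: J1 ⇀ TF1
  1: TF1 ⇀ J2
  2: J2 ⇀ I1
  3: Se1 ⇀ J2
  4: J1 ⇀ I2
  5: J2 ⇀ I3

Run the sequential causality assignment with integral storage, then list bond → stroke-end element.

b0 |J1
b1 |TF1
b2 |I1
b3 |J2
b4 |I2
b5 |I3

bond 3 |J2  (Se1 fixes effort; stroke away)
bond 1 |TF1  (common-e at J2 fixed by 3)
bond 2 |I1  (0-jn J2 has e-setter on 3)
bond 5 |I3  (J2: bond 3 brought effort, rest push out)
bond 0 |J1  (TF TF1: opposite of bond 1)
bond 4 |I2  (common-e at J1 fixed by 0)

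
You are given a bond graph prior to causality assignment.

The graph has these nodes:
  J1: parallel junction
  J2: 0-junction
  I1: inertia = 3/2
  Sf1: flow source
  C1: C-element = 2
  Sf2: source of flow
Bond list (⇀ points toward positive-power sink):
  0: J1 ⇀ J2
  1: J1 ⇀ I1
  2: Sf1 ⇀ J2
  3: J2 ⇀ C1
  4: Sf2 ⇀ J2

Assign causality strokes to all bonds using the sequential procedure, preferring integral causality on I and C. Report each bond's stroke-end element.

b0 stroke→J1
b1 stroke→I1
b2 stroke→Sf1
b3 stroke→J2
b4 stroke→Sf2

b2 |Sf1  (Sf1 (Sf) sets flow on bond)
b4 |Sf2  (Sf2 (Sf) sets flow on bond)
b1 |I1  (I1 integral (f out))
b0 |J1  (only one effort-in slot at J1)
b3 |J2  (J2: last free bond brings effort in)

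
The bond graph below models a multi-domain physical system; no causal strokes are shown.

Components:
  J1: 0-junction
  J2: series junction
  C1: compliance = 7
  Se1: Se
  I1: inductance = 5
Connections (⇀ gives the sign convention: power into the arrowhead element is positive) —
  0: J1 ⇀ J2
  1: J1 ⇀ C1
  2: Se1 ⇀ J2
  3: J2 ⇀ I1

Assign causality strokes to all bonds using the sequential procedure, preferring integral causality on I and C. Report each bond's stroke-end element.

b0 →J2
b1 →J1
b2 →J2
b3 →I1

β2 stroke at J2  (source Se1 imposes e)
β1 stroke at J1  (C1 integral (e out))
β0 stroke at J2  (J1 effort already set via bond 1)
β3 stroke at I1  (only one flow-in slot at J2)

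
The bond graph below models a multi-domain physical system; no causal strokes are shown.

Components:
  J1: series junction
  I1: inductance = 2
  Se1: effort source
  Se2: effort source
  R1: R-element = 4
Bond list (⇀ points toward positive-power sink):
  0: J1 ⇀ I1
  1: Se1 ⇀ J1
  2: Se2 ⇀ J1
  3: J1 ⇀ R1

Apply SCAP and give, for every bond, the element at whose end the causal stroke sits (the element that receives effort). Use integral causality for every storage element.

bond 0 →I1
bond 1 →J1
bond 2 →J1
bond 3 →J1

b1 →J1  (Se1: effort source, stroke at far end)
b2 →J1  (Se2 (Se) sets effort on bond)
b0 →I1  (prefer integral on I1)
b3 →J1  (1-jn J1 has f-setter on 0)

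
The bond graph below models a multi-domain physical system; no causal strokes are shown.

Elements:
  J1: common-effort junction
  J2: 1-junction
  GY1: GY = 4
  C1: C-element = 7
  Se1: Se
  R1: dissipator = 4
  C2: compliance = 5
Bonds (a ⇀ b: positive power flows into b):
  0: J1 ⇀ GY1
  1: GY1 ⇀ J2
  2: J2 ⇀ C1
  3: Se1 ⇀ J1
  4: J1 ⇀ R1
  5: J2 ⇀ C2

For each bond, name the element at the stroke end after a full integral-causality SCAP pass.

#3 stroke at J1  (Se1 (Se) sets effort on bond)
#0 stroke at GY1  (0-jn J1 has e-setter on 3)
#4 stroke at R1  (J1: bond 3 brought effort, rest push out)
#1 stroke at GY1  (GY1: gyrator matches bond 0)
#2 stroke at J2  (common-f at J2 fixed by 1)
#5 stroke at J2  (J2 flow already set via bond 1)

bond 0 |GY1
bond 1 |GY1
bond 2 |J2
bond 3 |J1
bond 4 |R1
bond 5 |J2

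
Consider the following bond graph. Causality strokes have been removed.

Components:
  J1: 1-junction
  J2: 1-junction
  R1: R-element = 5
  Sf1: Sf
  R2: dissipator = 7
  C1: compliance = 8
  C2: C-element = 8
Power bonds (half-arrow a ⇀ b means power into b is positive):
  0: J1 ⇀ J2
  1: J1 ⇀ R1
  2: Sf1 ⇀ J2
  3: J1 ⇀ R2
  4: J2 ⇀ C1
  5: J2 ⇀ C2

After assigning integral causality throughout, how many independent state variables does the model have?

b2 →Sf1  (Sf1 (Sf) sets flow on bond)
b0 →J2  (J2: bond 2 brought flow, rest push out)
b4 →J2  (J2: bond 2 brought flow, rest push out)
b5 →J2  (J2 flow already set via bond 2)
b1 →J1  (J1 flow already set via bond 0)
b3 →J1  (1-jn J1 has f-setter on 0)

2  (C1, C2 all integral)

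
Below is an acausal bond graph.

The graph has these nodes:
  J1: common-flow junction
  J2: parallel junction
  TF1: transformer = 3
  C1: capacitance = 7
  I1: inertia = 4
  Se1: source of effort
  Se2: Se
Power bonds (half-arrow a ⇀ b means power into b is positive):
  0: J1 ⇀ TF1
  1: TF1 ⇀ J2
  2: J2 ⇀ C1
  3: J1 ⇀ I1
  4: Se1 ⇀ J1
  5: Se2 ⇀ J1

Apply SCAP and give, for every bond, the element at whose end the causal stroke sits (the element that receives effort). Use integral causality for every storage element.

β4 stroke at J1  (Se1: effort source, stroke at far end)
β5 stroke at J1  (Se2 fixes effort; stroke away)
β2 stroke at J2  (prefer integral on C1)
β1 stroke at TF1  (common-e at J2 fixed by 2)
β0 stroke at J1  (TF1: transformer flips bond 1)
β3 stroke at I1  (only one flow-in slot at J1)

#0 stroke→J1
#1 stroke→TF1
#2 stroke→J2
#3 stroke→I1
#4 stroke→J1
#5 stroke→J1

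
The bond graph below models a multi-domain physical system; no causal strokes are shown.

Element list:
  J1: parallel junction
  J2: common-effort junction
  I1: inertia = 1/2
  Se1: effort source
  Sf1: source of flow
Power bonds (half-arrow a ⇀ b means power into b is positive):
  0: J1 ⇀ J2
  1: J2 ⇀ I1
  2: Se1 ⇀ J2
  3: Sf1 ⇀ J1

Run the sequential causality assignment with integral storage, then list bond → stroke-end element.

β0 stroke at J1
β1 stroke at I1
β2 stroke at J2
β3 stroke at Sf1

#2 stroke→J2  (source Se1 imposes e)
#3 stroke→Sf1  (Sf1 (Sf) sets flow on bond)
#0 stroke→J1  (J1 needs exactly one e-in)
#1 stroke→I1  (common-e at J2 fixed by 2)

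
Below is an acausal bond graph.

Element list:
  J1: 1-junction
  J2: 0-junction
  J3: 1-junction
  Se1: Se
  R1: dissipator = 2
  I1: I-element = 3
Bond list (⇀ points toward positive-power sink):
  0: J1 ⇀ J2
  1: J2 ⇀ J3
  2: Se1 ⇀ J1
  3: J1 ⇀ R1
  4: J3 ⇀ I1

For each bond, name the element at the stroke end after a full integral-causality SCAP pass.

#2 stroke at J1  (Se1 (Se) sets effort on bond)
#4 stroke at I1  (I1: I, integral causality)
#1 stroke at J3  (common-f at J3 fixed by 4)
#0 stroke at J2  (only one effort-in slot at J2)
#3 stroke at J1  (J1: bond 0 brought flow, rest push out)

β0 →J2
β1 →J3
β2 →J1
β3 →J1
β4 →I1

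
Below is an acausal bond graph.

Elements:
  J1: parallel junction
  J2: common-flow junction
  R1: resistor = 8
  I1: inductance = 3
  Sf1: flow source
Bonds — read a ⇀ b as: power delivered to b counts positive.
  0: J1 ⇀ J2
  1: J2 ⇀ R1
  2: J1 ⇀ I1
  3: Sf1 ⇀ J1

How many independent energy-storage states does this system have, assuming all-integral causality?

1  (I1 all integral)

bond 3 stroke at Sf1  (source Sf1 imposes f)
bond 2 stroke at I1  (I1 outputs flow p/I1)
bond 0 stroke at J1  (J1: last free bond brings effort in)
bond 1 stroke at J2  (J2 flow already set via bond 0)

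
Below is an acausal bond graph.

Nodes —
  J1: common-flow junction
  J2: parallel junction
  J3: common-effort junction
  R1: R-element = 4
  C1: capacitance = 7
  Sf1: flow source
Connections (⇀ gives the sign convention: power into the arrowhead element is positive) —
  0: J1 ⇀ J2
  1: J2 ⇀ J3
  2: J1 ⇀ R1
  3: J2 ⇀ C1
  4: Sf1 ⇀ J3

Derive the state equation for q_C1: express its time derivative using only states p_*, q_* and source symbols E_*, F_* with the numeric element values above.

dq_C1/dt = F_Sf1 - q_C1/28

#4 →Sf1  (Sf1 fixes flow; stroke at Sf1)
#1 →J3  (J3 needs exactly one e-in)
#3 →J2  (prefer integral on C1)
#0 →J1  (J2: bond 3 brought effort, rest push out)
#2 →R1  (J1 needs exactly one f-in)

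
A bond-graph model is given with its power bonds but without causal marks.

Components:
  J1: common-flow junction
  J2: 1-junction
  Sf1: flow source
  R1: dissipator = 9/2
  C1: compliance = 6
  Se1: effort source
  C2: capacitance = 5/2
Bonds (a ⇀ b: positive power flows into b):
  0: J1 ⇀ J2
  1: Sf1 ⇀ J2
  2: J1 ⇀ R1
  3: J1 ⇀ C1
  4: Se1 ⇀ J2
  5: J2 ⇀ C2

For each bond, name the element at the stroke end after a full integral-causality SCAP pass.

b1 stroke→Sf1  (Sf1 fixes flow; stroke at Sf1)
b4 stroke→J2  (Se1 (Se) sets effort on bond)
b0 stroke→J2  (1-jn J2 has f-setter on 1)
b5 stroke→J2  (J2 flow already set via bond 1)
b2 stroke→J1  (common-f at J1 fixed by 0)
b3 stroke→J1  (J1 flow already set via bond 0)

b0 →J2
b1 →Sf1
b2 →J1
b3 →J1
b4 →J2
b5 →J2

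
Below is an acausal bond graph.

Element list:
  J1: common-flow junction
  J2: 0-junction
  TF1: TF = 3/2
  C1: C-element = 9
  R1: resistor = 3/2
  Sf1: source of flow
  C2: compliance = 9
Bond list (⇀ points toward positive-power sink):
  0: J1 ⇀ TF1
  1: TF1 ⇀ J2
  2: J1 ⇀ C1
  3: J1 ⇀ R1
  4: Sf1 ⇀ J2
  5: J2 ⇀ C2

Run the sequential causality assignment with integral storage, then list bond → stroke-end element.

β0 |J1
β1 |TF1
β2 |J1
β3 |R1
β4 |Sf1
β5 |J2

bond 4 stroke→Sf1  (source Sf1 imposes f)
bond 2 stroke→J1  (C1 outputs effort q/C1)
bond 5 stroke→J2  (C2 outputs effort q/C2)
bond 1 stroke→TF1  (J2: bond 5 brought effort, rest push out)
bond 0 stroke→J1  (TF1 one-in-one-out from 1)
bond 3 stroke→R1  (closing 1-jn rule on J1)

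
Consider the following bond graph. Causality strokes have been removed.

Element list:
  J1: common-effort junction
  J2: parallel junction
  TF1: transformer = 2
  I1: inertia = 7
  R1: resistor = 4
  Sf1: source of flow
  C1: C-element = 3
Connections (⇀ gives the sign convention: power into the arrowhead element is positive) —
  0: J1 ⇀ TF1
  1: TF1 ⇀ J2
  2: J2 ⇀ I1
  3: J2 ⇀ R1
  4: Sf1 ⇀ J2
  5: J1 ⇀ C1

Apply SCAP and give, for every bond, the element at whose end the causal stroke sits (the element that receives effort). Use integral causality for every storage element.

bond 4 stroke→Sf1  (Sf1 (Sf) sets flow on bond)
bond 2 stroke→I1  (I1 outputs flow p/I1)
bond 5 stroke→J1  (C1 outputs effort q/C1)
bond 0 stroke→TF1  (J1 effort already set via bond 5)
bond 1 stroke→J2  (through TF1, causality passes straight; one stroke at TF1)
bond 3 stroke→R1  (common-e at J2 fixed by 1)

#0 →TF1
#1 →J2
#2 →I1
#3 →R1
#4 →Sf1
#5 →J1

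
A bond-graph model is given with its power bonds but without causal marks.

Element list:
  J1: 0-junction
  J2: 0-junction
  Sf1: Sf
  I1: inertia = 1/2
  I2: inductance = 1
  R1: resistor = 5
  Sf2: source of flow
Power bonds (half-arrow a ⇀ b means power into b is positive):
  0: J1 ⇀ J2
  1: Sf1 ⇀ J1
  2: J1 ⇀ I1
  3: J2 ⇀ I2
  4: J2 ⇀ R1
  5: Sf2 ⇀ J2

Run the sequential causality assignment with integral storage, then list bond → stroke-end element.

β1 |Sf1  (Sf1 fixes flow; stroke at Sf1)
β5 |Sf2  (Sf2 (Sf) sets flow on bond)
β2 |I1  (prefer integral on I1)
β0 |J1  (closing 0-jn rule on J1)
β3 |I2  (I2 outputs flow p/I2)
β4 |J2  (J2: last free bond brings effort in)

#0 |J1
#1 |Sf1
#2 |I1
#3 |I2
#4 |J2
#5 |Sf2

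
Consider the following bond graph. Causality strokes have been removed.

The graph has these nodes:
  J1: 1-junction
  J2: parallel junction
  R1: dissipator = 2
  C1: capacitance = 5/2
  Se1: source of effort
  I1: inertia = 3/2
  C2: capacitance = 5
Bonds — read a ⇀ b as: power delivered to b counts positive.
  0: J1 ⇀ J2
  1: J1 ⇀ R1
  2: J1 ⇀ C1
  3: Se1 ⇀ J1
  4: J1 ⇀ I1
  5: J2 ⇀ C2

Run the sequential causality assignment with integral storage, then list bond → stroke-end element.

bond 3 stroke→J1  (Se1: effort source, stroke at far end)
bond 2 stroke→J1  (C1: C, integral causality)
bond 4 stroke→I1  (I1 integral (f out))
bond 0 stroke→J1  (common-f at J1 fixed by 4)
bond 1 stroke→J1  (1-jn J1 has f-setter on 4)
bond 5 stroke→J2  (closing 0-jn rule on J2)

bond 0 stroke→J1
bond 1 stroke→J1
bond 2 stroke→J1
bond 3 stroke→J1
bond 4 stroke→I1
bond 5 stroke→J2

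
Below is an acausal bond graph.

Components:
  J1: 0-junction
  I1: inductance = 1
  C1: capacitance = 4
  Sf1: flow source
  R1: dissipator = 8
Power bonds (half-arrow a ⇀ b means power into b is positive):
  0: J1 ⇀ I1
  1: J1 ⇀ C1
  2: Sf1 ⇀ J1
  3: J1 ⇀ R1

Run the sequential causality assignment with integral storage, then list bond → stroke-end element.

#0 stroke at I1
#1 stroke at J1
#2 stroke at Sf1
#3 stroke at R1

#2 stroke→Sf1  (source Sf1 imposes f)
#0 stroke→I1  (prefer integral on I1)
#1 stroke→J1  (prefer integral on C1)
#3 stroke→R1  (common-e at J1 fixed by 1)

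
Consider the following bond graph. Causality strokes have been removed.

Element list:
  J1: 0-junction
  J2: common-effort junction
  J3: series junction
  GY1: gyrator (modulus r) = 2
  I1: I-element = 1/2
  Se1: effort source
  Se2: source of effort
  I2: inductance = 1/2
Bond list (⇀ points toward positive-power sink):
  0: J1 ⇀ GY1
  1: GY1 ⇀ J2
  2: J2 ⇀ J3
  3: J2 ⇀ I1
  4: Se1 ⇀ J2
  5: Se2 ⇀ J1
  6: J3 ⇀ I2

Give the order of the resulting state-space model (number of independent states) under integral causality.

2  (I1, I2 all integral)

#4 stroke→J2  (Se1: effort source, stroke at far end)
#5 stroke→J1  (Se2 (Se) sets effort on bond)
#0 stroke→GY1  (J1: bond 5 brought effort, rest push out)
#1 stroke→GY1  (J2 effort already set via bond 4)
#2 stroke→J3  (common-e at J2 fixed by 4)
#3 stroke→I1  (J2: bond 4 brought effort, rest push out)
#6 stroke→I2  (only one flow-in slot at J3)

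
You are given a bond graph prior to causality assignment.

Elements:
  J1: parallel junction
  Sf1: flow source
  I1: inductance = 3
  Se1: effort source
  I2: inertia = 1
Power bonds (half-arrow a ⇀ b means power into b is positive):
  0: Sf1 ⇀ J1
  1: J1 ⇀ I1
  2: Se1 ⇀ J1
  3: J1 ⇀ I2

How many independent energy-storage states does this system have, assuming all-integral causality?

#0 stroke→Sf1  (Sf1: flow source, stroke at near end)
#2 stroke→J1  (Se1 fixes effort; stroke away)
#1 stroke→I1  (0-jn J1 has e-setter on 2)
#3 stroke→I2  (common-e at J1 fixed by 2)

2  (I1, I2 all integral)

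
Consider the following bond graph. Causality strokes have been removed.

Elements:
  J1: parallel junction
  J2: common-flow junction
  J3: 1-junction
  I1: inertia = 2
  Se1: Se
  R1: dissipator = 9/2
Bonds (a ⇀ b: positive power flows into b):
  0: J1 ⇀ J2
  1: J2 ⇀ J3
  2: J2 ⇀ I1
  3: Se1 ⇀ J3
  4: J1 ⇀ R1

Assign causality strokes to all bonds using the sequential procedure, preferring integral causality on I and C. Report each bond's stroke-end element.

β0 stroke at J2
β1 stroke at J2
β2 stroke at I1
β3 stroke at J3
β4 stroke at J1

#3 |J3  (source Se1 imposes e)
#1 |J2  (only one flow-in slot at J3)
#2 |I1  (I1 outputs flow p/I1)
#0 |J2  (1-jn J2 has f-setter on 2)
#4 |J1  (closing 0-jn rule on J1)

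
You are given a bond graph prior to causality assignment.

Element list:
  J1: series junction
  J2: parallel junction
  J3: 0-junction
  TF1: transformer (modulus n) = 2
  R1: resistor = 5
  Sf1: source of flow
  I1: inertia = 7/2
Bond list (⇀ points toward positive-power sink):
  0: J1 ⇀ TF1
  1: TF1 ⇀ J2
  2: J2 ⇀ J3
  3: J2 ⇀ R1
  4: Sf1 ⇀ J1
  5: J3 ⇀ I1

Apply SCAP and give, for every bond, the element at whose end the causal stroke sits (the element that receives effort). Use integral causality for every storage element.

#0 stroke at J1
#1 stroke at TF1
#2 stroke at J3
#3 stroke at J2
#4 stroke at Sf1
#5 stroke at I1

bond 4 →Sf1  (Sf1: flow source, stroke at near end)
bond 0 →J1  (J1 flow already set via bond 4)
bond 1 →TF1  (TF1: transformer flips bond 0)
bond 5 →I1  (I1: I, integral causality)
bond 2 →J3  (J3: last free bond brings effort in)
bond 3 →J2  (J2: last free bond brings effort in)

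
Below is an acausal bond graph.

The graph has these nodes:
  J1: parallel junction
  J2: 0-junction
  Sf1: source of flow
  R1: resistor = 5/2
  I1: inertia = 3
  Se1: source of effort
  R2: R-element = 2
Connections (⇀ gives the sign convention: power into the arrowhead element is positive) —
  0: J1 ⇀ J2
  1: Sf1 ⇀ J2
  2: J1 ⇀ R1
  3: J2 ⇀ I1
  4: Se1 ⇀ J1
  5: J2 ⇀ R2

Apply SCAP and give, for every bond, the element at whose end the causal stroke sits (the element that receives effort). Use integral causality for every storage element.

#0 →J2
#1 →Sf1
#2 →R1
#3 →I1
#4 →J1
#5 →R2

bond 1 →Sf1  (Sf1: flow source, stroke at near end)
bond 4 →J1  (Se1: effort source, stroke at far end)
bond 0 →J2  (common-e at J1 fixed by 4)
bond 2 →R1  (0-jn J1 has e-setter on 4)
bond 3 →I1  (common-e at J2 fixed by 0)
bond 5 →R2  (J2: bond 0 brought effort, rest push out)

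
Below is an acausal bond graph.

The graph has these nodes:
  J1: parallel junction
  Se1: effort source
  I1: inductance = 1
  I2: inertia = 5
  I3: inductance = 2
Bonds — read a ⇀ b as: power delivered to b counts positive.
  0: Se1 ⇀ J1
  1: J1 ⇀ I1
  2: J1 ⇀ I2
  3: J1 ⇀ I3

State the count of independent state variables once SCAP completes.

3  (I1, I2, I3 all integral)

b0 stroke→J1  (Se1: effort source, stroke at far end)
b1 stroke→I1  (0-jn J1 has e-setter on 0)
b2 stroke→I2  (common-e at J1 fixed by 0)
b3 stroke→I3  (J1 effort already set via bond 0)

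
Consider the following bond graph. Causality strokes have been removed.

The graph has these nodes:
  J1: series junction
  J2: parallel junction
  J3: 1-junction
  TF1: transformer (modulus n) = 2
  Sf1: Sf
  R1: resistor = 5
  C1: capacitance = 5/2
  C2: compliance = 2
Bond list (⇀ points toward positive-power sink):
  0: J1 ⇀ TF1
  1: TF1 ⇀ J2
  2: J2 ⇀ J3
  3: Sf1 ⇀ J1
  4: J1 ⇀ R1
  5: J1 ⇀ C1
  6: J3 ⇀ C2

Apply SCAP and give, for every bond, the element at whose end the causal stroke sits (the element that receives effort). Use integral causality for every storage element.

#3 stroke at Sf1  (Sf1 (Sf) sets flow on bond)
#0 stroke at J1  (common-f at J1 fixed by 3)
#4 stroke at J1  (common-f at J1 fixed by 3)
#5 stroke at J1  (1-jn J1 has f-setter on 3)
#1 stroke at TF1  (through TF1, causality passes straight; one stroke at TF1)
#2 stroke at J2  (only one effort-in slot at J2)
#6 stroke at J3  (J3: bond 2 brought flow, rest push out)

β0 stroke→J1
β1 stroke→TF1
β2 stroke→J2
β3 stroke→Sf1
β4 stroke→J1
β5 stroke→J1
β6 stroke→J3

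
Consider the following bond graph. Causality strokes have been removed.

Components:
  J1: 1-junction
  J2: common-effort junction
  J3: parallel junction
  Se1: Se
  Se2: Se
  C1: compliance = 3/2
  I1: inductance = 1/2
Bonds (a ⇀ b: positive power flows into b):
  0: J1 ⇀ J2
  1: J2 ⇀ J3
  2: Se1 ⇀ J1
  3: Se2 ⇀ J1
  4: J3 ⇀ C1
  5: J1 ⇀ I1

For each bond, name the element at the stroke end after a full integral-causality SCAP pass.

b0 stroke→J1
b1 stroke→J2
b2 stroke→J1
b3 stroke→J1
b4 stroke→J3
b5 stroke→I1

β2 →J1  (Se1 fixes effort; stroke away)
β3 →J1  (Se2 (Se) sets effort on bond)
β4 →J3  (C1: C, integral causality)
β1 →J2  (J3 effort already set via bond 4)
β0 →J1  (0-jn J2 has e-setter on 1)
β5 →I1  (closing 1-jn rule on J1)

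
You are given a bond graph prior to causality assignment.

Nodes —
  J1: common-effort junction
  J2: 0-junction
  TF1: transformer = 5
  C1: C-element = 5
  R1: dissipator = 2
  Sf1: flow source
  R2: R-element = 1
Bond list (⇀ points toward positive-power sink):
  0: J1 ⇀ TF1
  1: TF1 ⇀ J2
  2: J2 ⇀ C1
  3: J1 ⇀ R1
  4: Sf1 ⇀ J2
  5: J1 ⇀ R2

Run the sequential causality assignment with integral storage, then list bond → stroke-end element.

bond 0 stroke→J1
bond 1 stroke→TF1
bond 2 stroke→J2
bond 3 stroke→R1
bond 4 stroke→Sf1
bond 5 stroke→R2

β4 stroke→Sf1  (Sf1 fixes flow; stroke at Sf1)
β2 stroke→J2  (C1: C, integral causality)
β1 stroke→TF1  (J2: bond 2 brought effort, rest push out)
β0 stroke→J1  (TF1: transformer flips bond 1)
β3 stroke→R1  (0-jn J1 has e-setter on 0)
β5 stroke→R2  (0-jn J1 has e-setter on 0)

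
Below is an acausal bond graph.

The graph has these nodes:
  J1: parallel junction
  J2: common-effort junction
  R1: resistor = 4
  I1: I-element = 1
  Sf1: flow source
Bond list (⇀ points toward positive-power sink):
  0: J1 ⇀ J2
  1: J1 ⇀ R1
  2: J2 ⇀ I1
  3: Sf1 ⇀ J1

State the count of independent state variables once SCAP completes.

b3 →Sf1  (Sf1: flow source, stroke at near end)
b2 →I1  (I1 integral (f out))
b0 →J2  (J2: last free bond brings effort in)
b1 →J1  (only one effort-in slot at J1)

1  (I1 all integral)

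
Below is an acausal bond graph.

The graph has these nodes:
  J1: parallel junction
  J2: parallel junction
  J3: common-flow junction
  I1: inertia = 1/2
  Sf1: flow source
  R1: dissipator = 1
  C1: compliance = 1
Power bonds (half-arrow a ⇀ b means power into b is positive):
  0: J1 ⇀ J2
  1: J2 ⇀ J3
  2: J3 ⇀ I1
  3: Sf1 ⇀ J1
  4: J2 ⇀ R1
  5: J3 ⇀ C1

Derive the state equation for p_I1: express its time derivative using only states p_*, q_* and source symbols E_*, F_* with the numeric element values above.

dp_I1/dt = F_Sf1 - 2*p_I1 - q_C1

bond 3 |Sf1  (Sf1: flow source, stroke at near end)
bond 0 |J1  (only one effort-in slot at J1)
bond 2 |I1  (I1: I, integral causality)
bond 1 |J3  (common-f at J3 fixed by 2)
bond 5 |J3  (common-f at J3 fixed by 2)
bond 4 |J2  (only one effort-in slot at J2)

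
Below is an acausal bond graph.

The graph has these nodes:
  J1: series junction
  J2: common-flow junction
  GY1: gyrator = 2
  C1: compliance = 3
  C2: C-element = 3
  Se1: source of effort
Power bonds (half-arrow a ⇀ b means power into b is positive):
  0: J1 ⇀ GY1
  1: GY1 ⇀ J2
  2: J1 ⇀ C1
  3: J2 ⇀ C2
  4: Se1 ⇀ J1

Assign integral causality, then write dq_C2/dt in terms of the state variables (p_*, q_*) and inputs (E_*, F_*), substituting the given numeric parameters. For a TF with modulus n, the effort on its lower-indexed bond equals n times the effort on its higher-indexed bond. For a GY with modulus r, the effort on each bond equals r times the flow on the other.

β4 →J1  (Se1 (Se) sets effort on bond)
β2 →J1  (C1: C, integral causality)
β0 →GY1  (closing 1-jn rule on J1)
β1 →GY1  (GY1 both-in/both-out from 0)
β3 →J2  (J2: bond 1 brought flow, rest push out)

dq_C2/dt = E_Se1/2 - q_C1/6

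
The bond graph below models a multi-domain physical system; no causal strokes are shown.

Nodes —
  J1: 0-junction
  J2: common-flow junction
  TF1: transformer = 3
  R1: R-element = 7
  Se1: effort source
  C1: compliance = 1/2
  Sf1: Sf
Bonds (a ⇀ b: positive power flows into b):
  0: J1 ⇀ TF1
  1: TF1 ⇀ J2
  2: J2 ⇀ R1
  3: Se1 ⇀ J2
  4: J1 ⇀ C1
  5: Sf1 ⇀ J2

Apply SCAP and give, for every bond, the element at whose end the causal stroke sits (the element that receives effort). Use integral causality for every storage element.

b0 stroke→TF1
b1 stroke→J2
b2 stroke→J2
b3 stroke→J2
b4 stroke→J1
b5 stroke→Sf1

bond 3 stroke at J2  (source Se1 imposes e)
bond 5 stroke at Sf1  (Sf1 (Sf) sets flow on bond)
bond 1 stroke at J2  (J2 flow already set via bond 5)
bond 2 stroke at J2  (J2 flow already set via bond 5)
bond 0 stroke at TF1  (TF1: transformer flips bond 1)
bond 4 stroke at J1  (closing 0-jn rule on J1)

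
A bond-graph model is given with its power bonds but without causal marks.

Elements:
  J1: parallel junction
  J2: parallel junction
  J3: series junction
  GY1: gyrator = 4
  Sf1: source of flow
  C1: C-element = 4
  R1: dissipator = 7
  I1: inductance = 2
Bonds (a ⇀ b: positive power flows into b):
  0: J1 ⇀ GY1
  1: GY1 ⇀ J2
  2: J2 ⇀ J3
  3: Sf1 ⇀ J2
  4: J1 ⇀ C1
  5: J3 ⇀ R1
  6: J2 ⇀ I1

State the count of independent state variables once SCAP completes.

b3 stroke→Sf1  (Sf1: flow source, stroke at near end)
b4 stroke→J1  (C1 outputs effort q/C1)
b0 stroke→GY1  (J1 effort already set via bond 4)
b1 stroke→GY1  (through GY1, causality inverts; strokes same side of GY1)
b6 stroke→I1  (I1: I, integral causality)
b2 stroke→J2  (J2 needs exactly one e-in)
b5 stroke→J3  (1-jn J3 has f-setter on 2)

2  (C1, I1 all integral)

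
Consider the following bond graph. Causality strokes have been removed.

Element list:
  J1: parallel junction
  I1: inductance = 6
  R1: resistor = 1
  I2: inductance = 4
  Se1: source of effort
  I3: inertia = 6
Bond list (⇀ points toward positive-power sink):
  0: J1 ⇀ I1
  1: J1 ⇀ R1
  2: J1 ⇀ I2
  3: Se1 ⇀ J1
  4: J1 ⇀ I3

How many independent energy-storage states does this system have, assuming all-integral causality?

3  (I1, I2, I3 all integral)

bond 3 →J1  (Se1 (Se) sets effort on bond)
bond 0 →I1  (common-e at J1 fixed by 3)
bond 1 →R1  (common-e at J1 fixed by 3)
bond 2 →I2  (common-e at J1 fixed by 3)
bond 4 →I3  (J1: bond 3 brought effort, rest push out)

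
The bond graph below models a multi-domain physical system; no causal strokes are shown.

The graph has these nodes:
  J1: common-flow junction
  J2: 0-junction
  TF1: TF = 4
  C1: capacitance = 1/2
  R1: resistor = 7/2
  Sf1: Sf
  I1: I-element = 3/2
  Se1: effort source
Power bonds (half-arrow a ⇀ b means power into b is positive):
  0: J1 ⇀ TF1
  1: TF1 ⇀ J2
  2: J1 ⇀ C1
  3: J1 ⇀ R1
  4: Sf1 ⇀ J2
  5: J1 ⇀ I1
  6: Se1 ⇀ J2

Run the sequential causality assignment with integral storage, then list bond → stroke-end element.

#4 stroke at Sf1  (source Sf1 imposes f)
#6 stroke at J2  (Se1: effort source, stroke at far end)
#1 stroke at TF1  (0-jn J2 has e-setter on 6)
#0 stroke at J1  (TF TF1: opposite of bond 1)
#2 stroke at J1  (C1 outputs effort q/C1)
#5 stroke at I1  (I1 integral (f out))
#3 stroke at J1  (J1: bond 5 brought flow, rest push out)

β0 stroke at J1
β1 stroke at TF1
β2 stroke at J1
β3 stroke at J1
β4 stroke at Sf1
β5 stroke at I1
β6 stroke at J2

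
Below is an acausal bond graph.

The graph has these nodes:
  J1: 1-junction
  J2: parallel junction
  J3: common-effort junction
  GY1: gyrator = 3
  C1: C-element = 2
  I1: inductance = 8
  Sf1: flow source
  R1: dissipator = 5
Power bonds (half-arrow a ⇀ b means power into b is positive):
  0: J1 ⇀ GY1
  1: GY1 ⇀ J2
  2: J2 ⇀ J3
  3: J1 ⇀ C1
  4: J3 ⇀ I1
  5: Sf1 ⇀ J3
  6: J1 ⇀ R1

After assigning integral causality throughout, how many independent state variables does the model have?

2  (C1, I1 all integral)

b5 stroke at Sf1  (Sf1: flow source, stroke at near end)
b3 stroke at J1  (C1 integral (e out))
b4 stroke at I1  (I1: I, integral causality)
b2 stroke at J3  (closing 0-jn rule on J3)
b1 stroke at J2  (only one effort-in slot at J2)
b0 stroke at J1  (GY1: gyrator matches bond 1)
b6 stroke at R1  (closing 1-jn rule on J1)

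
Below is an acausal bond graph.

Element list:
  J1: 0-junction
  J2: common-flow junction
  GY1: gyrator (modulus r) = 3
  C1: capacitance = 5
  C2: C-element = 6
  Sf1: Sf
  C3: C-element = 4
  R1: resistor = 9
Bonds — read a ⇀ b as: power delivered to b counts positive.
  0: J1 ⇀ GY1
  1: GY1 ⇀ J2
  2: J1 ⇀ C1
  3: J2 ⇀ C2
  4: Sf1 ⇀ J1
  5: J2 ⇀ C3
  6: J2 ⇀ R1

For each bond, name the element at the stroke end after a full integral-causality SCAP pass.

b4 stroke at Sf1  (Sf1 fixes flow; stroke at Sf1)
b2 stroke at J1  (prefer integral on C1)
b0 stroke at GY1  (J1: bond 2 brought effort, rest push out)
b1 stroke at GY1  (through GY1, causality inverts; strokes same side of GY1)
b3 stroke at J2  (J2: bond 1 brought flow, rest push out)
b5 stroke at J2  (J2 flow already set via bond 1)
b6 stroke at J2  (J2 flow already set via bond 1)

β0 stroke at GY1
β1 stroke at GY1
β2 stroke at J1
β3 stroke at J2
β4 stroke at Sf1
β5 stroke at J2
β6 stroke at J2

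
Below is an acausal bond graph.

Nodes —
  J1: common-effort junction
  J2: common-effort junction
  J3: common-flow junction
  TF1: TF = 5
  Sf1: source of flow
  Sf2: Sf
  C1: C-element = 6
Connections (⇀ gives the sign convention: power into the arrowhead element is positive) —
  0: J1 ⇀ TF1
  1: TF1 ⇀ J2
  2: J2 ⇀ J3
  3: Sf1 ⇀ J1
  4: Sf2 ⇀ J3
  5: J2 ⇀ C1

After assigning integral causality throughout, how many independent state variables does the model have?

β3 →Sf1  (Sf1 fixes flow; stroke at Sf1)
β4 →Sf2  (source Sf2 imposes f)
β0 →J1  (J1 needs exactly one e-in)
β2 →J3  (common-f at J3 fixed by 4)
β1 →TF1  (TF1: transformer flips bond 0)
β5 →J2  (J2 needs exactly one e-in)

1  (C1 all integral)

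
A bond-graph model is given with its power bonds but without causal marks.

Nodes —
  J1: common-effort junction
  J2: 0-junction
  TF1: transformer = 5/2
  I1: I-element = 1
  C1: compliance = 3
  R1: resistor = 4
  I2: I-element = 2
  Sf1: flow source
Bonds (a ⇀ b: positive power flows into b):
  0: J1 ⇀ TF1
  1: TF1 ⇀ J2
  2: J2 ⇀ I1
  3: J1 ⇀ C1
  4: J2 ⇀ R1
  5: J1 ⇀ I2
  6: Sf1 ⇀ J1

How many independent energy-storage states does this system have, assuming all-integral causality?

bond 6 |Sf1  (Sf1 fixes flow; stroke at Sf1)
bond 2 |I1  (I1 integral (f out))
bond 3 |J1  (C1: C, integral causality)
bond 0 |TF1  (common-e at J1 fixed by 3)
bond 5 |I2  (common-e at J1 fixed by 3)
bond 1 |J2  (TF1 one-in-one-out from 0)
bond 4 |R1  (0-jn J2 has e-setter on 1)

3  (C1, I1, I2 all integral)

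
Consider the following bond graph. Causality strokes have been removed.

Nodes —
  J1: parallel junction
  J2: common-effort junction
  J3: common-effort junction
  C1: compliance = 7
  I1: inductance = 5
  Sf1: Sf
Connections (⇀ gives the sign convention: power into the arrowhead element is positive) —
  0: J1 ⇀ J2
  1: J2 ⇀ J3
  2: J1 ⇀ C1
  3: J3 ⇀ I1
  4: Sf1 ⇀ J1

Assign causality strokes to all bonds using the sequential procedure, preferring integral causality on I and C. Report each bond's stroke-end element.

#0 stroke→J2
#1 stroke→J3
#2 stroke→J1
#3 stroke→I1
#4 stroke→Sf1

#4 |Sf1  (source Sf1 imposes f)
#2 |J1  (C1 outputs effort q/C1)
#0 |J2  (0-jn J1 has e-setter on 2)
#1 |J3  (J2 effort already set via bond 0)
#3 |I1  (0-jn J3 has e-setter on 1)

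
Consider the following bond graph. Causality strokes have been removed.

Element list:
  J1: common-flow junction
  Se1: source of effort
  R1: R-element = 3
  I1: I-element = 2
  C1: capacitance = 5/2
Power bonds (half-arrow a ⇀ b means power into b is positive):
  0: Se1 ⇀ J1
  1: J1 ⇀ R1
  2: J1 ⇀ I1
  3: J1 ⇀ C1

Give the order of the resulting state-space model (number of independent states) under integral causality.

2  (C1, I1 all integral)

b0 →J1  (Se1 (Se) sets effort on bond)
b2 →I1  (prefer integral on I1)
b1 →J1  (J1: bond 2 brought flow, rest push out)
b3 →J1  (J1 flow already set via bond 2)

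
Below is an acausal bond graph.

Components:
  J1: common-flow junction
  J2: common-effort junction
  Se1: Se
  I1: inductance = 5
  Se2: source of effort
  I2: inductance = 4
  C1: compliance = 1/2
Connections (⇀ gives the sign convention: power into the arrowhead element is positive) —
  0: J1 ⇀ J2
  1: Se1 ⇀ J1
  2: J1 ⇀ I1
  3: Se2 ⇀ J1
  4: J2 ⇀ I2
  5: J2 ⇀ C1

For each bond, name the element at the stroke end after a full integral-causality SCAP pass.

bond 0 stroke at J1
bond 1 stroke at J1
bond 2 stroke at I1
bond 3 stroke at J1
bond 4 stroke at I2
bond 5 stroke at J2

β1 |J1  (Se1 (Se) sets effort on bond)
β3 |J1  (source Se2 imposes e)
β2 |I1  (prefer integral on I1)
β0 |J1  (1-jn J1 has f-setter on 2)
β4 |I2  (I2: I, integral causality)
β5 |J2  (only one effort-in slot at J2)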